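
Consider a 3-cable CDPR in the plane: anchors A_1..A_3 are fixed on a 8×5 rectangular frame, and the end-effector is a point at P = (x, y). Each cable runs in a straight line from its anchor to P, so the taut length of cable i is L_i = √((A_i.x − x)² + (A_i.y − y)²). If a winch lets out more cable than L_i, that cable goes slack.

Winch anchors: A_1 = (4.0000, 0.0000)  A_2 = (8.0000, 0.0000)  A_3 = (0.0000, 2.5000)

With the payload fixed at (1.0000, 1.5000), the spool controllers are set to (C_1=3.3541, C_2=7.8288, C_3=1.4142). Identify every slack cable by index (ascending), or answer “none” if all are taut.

2

cable 1: √((3.0000)²+(-1.5000)²)=3.3541, C_1=3.3541: taut
cable 2: √((7.0000)²+(-1.5000)²)=7.1589, C_2=7.8288: slack
cable 3: √((-1.0000)²+(1.0000)²)=1.4142, C_3=1.4142: taut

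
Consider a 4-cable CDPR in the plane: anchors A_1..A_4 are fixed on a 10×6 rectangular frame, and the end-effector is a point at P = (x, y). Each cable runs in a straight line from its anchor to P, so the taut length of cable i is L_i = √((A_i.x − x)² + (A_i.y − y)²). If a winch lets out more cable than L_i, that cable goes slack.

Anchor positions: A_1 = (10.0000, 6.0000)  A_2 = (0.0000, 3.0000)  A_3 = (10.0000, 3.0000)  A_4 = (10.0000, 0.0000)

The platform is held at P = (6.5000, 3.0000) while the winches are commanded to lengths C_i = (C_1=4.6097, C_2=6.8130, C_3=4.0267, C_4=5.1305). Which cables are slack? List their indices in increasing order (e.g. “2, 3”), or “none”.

i=1: geometric 4.6098 vs commanded 4.6097 ⇒ taut
i=2: geometric 6.5000 vs commanded 6.8130 ⇒ slack
i=3: geometric 3.5000 vs commanded 4.0267 ⇒ slack
i=4: geometric 4.6098 vs commanded 5.1305 ⇒ slack

2, 3, 4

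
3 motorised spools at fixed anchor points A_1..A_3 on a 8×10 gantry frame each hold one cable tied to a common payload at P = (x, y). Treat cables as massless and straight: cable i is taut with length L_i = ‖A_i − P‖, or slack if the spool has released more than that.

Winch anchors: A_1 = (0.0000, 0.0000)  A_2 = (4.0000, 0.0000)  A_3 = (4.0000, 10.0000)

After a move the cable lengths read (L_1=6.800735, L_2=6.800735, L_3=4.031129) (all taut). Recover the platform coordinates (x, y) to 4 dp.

expand ‖A_i−P‖²=L_i² and subtract eq 1 (c_i ≔ ‖A_i‖²−L_i²)
c_1 = 0.0000+0.0000−46.2500 = -46.2500
eq1−eq2 → [-8.0000  0.0000]·P = -16.0000
eq1−eq3 → [-8.0000  -20.0000]·P = -146.0000
2×2 solve → P = (2.0000, 6.5000)

(2.0000, 6.5000)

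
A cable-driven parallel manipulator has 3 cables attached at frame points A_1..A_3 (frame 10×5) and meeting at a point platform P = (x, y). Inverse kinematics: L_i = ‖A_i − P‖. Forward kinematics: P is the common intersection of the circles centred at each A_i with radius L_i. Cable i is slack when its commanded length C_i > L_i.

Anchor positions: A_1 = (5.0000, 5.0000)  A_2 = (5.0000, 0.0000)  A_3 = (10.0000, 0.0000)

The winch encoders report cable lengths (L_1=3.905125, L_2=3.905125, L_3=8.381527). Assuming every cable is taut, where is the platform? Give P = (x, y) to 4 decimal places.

(2.0000, 2.5000)

each cable: (A_i−P)·(A_i−P) = L_i²; let c_i = ‖A_i‖²−L_i²
c_1 = 25.0000+25.0000−15.2500 = 34.7500
row 1: 0.0000x + 10.0000y = 25.0000  (c_2=9.7500)
row 2: -10.0000x + 10.0000y = 5.0000  (c_3=29.7500)
Cramer on rows 1–2 → x = 2.0000, y = 2.5000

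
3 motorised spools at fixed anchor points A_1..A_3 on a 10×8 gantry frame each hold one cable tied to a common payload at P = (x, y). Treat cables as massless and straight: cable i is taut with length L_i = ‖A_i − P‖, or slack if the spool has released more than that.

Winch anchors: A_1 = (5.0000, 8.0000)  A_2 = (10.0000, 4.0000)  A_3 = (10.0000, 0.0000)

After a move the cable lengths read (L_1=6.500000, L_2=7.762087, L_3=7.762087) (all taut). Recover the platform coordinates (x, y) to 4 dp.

(2.5000, 2.0000)

expand ‖A_i−P‖²=L_i² and subtract eq 1 (q_i ≔ ‖A_i‖²−L_i²)
q_1 = 25.0000+64.0000−42.2500 = 46.7500
eq1−eq2 → [-10.0000  8.0000]·P = -9.0000
eq1−eq3 → [-10.0000  16.0000]·P = 7.0000
2×2 solve → P = (2.5000, 2.0000)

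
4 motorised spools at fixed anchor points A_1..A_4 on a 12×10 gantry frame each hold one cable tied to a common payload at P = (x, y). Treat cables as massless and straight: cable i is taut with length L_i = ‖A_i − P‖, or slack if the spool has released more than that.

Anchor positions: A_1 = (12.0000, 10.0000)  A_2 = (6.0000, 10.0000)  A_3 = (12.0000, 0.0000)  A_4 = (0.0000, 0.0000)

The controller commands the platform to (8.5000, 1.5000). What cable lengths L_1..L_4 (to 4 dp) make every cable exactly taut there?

cable 1: Δx=3.5000, Δy=8.5000; L_1 = √(Δx²+Δy²) = 9.1924
cable 2: Δx=-2.5000, Δy=8.5000; L_2 = √(Δx²+Δy²) = 8.8600
cable 3: Δx=3.5000, Δy=-1.5000; L_3 = √(Δx²+Δy²) = 3.8079
cable 4: Δx=-8.5000, Δy=-1.5000; L_4 = √(Δx²+Δy²) = 8.6313

(9.1924, 8.8600, 3.8079, 8.6313)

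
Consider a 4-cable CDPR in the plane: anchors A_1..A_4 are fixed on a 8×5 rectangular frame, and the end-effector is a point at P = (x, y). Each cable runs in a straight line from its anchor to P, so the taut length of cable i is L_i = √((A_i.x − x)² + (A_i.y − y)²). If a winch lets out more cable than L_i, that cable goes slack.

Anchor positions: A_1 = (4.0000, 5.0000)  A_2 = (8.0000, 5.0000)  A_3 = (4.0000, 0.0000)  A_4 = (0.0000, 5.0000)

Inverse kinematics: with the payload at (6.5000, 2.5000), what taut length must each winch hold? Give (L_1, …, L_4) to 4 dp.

cable 1: Δx=-2.5000, Δy=2.5000; L_1 = √(Δx²+Δy²) = 3.5355
cable 2: Δx=1.5000, Δy=2.5000; L_2 = √(Δx²+Δy²) = 2.9155
cable 3: Δx=-2.5000, Δy=-2.5000; L_3 = √(Δx²+Δy²) = 3.5355
cable 4: Δx=-6.5000, Δy=2.5000; L_4 = √(Δx²+Δy²) = 6.9642

(3.5355, 2.9155, 3.5355, 6.9642)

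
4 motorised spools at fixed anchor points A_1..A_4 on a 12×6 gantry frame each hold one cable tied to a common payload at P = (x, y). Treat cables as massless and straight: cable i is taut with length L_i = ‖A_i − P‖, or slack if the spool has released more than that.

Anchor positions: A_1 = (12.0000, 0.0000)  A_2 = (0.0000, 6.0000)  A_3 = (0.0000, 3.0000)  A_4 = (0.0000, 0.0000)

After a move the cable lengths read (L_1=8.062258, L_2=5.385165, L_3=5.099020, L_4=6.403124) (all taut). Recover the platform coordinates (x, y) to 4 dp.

each cable: (A_i−P)·(A_i−P) = L_i²; let k_i = ‖A_i‖²−L_i²
k_1 = 144.0000+0.0000−65.0000 = 79.0000
row 1: 24.0000x − 12.0000y = 72.0000  (k_2=7.0000)
row 2: 24.0000x − 6.0000y = 96.0000  (k_3=-17.0000)
row 3: 24.0000x + 0.0000y = 120.0000  (k_4=-41.0000)
Cramer on rows 1–2 → x = 5.0000, y = 4.0000
check cable 4: ‖A_4−P‖² = 41.0000 ≈ L_4² = 41.0000 ✓

(5.0000, 4.0000)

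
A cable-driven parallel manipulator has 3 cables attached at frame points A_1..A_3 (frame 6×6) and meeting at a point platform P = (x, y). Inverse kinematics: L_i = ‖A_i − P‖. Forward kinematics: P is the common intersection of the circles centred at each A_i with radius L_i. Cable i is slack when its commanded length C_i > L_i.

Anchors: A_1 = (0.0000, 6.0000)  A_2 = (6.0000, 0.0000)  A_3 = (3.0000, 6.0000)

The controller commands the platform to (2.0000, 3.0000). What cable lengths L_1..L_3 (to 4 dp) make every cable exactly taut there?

(3.6056, 5.0000, 3.1623)

cable 1: Δx=-2.0000, Δy=3.0000; L_1 = √(Δx²+Δy²) = 3.6056
cable 2: Δx=4.0000, Δy=-3.0000; L_2 = √(Δx²+Δy²) = 5.0000
cable 3: Δx=1.0000, Δy=3.0000; L_3 = √(Δx²+Δy²) = 3.1623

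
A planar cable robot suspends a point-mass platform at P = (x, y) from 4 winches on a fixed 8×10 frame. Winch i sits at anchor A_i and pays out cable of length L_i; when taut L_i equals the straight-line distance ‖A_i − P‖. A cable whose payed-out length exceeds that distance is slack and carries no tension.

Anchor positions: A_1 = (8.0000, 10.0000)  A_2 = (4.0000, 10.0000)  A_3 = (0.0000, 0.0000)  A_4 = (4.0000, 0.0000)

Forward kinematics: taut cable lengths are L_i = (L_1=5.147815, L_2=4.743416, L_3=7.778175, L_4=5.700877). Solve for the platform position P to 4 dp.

each cable: (A_i−P)·(A_i−P) = L_i²; let k_i = ‖A_i‖²−L_i²
k_1 = 64.0000+100.0000−26.5000 = 137.5000
row 1: 8.0000x + 0.0000y = 44.0000  (k_2=93.5000)
row 2: 16.0000x + 20.0000y = 198.0000  (k_3=-60.5000)
row 3: 8.0000x + 20.0000y = 154.0000  (k_4=-16.5000)
Cramer on rows 1–2 → x = 5.5000, y = 5.5000
check cable 4: ‖A_4−P‖² = 32.5000 ≈ L_4² = 32.5000 ✓

(5.5000, 5.5000)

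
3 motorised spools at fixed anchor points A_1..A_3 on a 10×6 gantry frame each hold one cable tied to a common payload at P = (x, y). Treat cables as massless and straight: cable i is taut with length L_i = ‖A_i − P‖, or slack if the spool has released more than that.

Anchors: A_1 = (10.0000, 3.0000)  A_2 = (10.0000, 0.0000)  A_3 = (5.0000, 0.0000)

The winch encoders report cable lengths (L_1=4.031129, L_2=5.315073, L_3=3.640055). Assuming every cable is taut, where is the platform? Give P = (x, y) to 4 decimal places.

expand ‖A_i−P‖²=L_i² and subtract eq 1 (k_i ≔ ‖A_i‖²−L_i²)
k_1 = 100.0000+9.0000−16.2500 = 92.7500
eq1−eq2 → [0.0000  6.0000]·P = 21.0000
eq1−eq3 → [10.0000  6.0000]·P = 81.0000
2×2 solve → P = (6.0000, 3.5000)

(6.0000, 3.5000)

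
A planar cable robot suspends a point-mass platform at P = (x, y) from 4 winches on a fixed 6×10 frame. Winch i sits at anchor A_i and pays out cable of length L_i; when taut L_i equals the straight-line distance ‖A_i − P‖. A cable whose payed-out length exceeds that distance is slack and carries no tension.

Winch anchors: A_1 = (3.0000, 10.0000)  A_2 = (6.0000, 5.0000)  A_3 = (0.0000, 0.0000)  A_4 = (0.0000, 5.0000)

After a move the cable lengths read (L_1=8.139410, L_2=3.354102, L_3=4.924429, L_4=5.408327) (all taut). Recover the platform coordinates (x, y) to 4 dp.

(4.5000, 2.0000)

each cable: (A_i−P)·(A_i−P) = L_i²; let c_i = ‖A_i‖²−L_i²
c_1 = 9.0000+100.0000−66.2500 = 42.7500
row 1: -6.0000x + 10.0000y = -7.0000  (c_2=49.7500)
row 2: 6.0000x + 20.0000y = 67.0000  (c_3=-24.2500)
row 3: 6.0000x + 10.0000y = 47.0000  (c_4=-4.2500)
Cramer on rows 1–2 → x = 4.5000, y = 2.0000
check cable 4: ‖A_4−P‖² = 29.2500 ≈ L_4² = 29.2500 ✓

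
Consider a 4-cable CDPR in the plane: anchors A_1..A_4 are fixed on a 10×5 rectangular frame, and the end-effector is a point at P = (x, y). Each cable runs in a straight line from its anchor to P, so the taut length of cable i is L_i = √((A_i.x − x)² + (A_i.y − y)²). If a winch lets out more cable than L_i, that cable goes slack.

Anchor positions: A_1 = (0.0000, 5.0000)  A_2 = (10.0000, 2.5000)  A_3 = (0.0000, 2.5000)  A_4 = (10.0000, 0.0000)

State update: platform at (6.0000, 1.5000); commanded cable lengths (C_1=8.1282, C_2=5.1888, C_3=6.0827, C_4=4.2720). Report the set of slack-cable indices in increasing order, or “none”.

cable 1: √((-6.0000)²+(3.5000)²)=6.9462, C_1=8.1282: slack
cable 2: √((4.0000)²+(1.0000)²)=4.1231, C_2=5.1888: slack
cable 3: √((-6.0000)²+(1.0000)²)=6.0828, C_3=6.0827: taut
cable 4: √((4.0000)²+(-1.5000)²)=4.2720, C_4=4.2720: taut

1, 2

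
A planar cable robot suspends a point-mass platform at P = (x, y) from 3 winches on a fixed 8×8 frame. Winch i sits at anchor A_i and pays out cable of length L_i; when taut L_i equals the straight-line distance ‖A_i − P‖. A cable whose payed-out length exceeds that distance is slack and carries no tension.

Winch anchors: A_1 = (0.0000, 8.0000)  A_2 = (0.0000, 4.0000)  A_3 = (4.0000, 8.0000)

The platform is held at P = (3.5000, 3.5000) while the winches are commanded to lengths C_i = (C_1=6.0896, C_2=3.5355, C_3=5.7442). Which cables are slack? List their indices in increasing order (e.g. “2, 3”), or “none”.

i=1: geometric 5.7009 vs commanded 6.0896 ⇒ slack
i=2: geometric 3.5355 vs commanded 3.5355 ⇒ taut
i=3: geometric 4.5277 vs commanded 5.7442 ⇒ slack

1, 3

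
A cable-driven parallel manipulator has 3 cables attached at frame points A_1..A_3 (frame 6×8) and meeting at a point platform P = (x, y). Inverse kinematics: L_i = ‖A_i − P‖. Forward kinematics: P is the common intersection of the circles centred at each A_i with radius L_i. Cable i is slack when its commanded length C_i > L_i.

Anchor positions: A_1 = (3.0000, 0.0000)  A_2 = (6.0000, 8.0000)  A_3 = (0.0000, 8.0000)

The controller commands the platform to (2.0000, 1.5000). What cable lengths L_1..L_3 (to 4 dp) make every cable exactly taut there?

L_1: Δ = A_1−P = (1.0000, -1.5000) → ‖Δ‖ = √3.2500 = 1.8028
L_2: Δ = A_2−P = (4.0000, 6.5000) → ‖Δ‖ = √58.2500 = 7.6322
L_3: Δ = A_3−P = (-2.0000, 6.5000) → ‖Δ‖ = √46.2500 = 6.8007

(1.8028, 7.6322, 6.8007)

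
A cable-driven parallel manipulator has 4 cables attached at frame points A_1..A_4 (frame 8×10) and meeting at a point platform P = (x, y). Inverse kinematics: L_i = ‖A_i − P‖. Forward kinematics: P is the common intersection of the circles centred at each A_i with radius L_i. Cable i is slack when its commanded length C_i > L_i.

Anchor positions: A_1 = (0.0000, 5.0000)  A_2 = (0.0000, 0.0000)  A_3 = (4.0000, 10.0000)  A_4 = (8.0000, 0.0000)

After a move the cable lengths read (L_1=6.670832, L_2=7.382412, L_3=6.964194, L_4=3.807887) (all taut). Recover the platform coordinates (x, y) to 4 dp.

(6.5000, 3.5000)

circle eqns → linear via eq_j − eq_1; set k_j = A_j·A_j − L_j²
k_1 = 0.0000+25.0000−44.5000 = -19.5000
0.0000·x + 10.0000·y = k_1−k_2 = 35.0000
-8.0000·x − 10.0000·y = k_1−k_3 = -87.0000
-16.0000·x + 10.0000·y = k_1−k_4 = -69.0000
solve first two rows → x=6.5000, y=3.5000
check cable 4: ‖A_4−P‖² = 14.5000 ≈ L_4² = 14.5000 ✓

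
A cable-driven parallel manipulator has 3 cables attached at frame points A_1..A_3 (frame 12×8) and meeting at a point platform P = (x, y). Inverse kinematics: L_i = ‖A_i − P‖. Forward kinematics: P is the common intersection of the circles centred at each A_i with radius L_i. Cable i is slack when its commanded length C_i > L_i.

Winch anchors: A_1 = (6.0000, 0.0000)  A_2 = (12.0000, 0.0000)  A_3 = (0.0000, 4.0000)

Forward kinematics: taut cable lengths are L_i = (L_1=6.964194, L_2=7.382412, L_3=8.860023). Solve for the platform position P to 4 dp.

(8.5000, 6.5000)

expand ‖A_i−P‖²=L_i² and subtract eq 1 (c_i ≔ ‖A_i‖²−L_i²)
c_1 = 36.0000+0.0000−48.5000 = -12.5000
eq1−eq2 → [-12.0000  0.0000]·P = -102.0000
eq1−eq3 → [12.0000  -8.0000]·P = 50.0000
2×2 solve → P = (8.5000, 6.5000)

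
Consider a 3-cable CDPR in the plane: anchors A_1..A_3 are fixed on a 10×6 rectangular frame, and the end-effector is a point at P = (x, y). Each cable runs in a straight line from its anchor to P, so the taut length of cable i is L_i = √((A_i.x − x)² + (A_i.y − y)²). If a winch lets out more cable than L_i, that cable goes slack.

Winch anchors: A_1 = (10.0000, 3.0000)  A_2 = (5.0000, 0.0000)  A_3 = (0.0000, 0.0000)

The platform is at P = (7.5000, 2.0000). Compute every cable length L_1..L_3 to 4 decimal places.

(2.6926, 3.2016, 7.7621)

L_1: Δ = A_1−P = (2.5000, 1.0000) → ‖Δ‖ = √7.2500 = 2.6926
L_2: Δ = A_2−P = (-2.5000, -2.0000) → ‖Δ‖ = √10.2500 = 3.2016
L_3: Δ = A_3−P = (-7.5000, -2.0000) → ‖Δ‖ = √60.2500 = 7.7621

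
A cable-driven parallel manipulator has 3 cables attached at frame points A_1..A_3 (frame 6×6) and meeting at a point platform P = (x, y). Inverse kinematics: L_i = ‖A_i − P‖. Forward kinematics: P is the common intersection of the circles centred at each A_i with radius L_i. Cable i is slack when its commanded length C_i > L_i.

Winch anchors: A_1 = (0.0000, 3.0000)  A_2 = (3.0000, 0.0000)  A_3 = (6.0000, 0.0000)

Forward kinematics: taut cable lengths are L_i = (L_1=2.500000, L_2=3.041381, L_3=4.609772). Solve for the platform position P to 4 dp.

(2.5000, 3.0000)

each cable: (A_i−P)·(A_i−P) = L_i²; let c_i = ‖A_i‖²−L_i²
c_1 = 0.0000+9.0000−6.2500 = 2.7500
row 1: -6.0000x + 6.0000y = 3.0000  (c_2=-0.2500)
row 2: -12.0000x + 6.0000y = -12.0000  (c_3=14.7500)
Cramer on rows 1–2 → x = 2.5000, y = 3.0000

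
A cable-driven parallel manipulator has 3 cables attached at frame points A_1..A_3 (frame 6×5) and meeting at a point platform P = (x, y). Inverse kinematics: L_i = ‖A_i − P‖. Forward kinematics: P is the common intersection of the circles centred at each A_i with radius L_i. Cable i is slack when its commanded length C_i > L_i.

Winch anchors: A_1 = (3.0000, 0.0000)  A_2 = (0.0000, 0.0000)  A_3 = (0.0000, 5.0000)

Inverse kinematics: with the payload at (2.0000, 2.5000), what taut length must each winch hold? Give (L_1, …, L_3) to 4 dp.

(2.6926, 3.2016, 3.2016)

L_1 = √((3.0000−2.0000)² + (0.0000−2.5000)²) = 2.6926
L_2 = √((0.0000−2.0000)² + (0.0000−2.5000)²) = 3.2016
L_3 = √((0.0000−2.0000)² + (5.0000−2.5000)²) = 3.2016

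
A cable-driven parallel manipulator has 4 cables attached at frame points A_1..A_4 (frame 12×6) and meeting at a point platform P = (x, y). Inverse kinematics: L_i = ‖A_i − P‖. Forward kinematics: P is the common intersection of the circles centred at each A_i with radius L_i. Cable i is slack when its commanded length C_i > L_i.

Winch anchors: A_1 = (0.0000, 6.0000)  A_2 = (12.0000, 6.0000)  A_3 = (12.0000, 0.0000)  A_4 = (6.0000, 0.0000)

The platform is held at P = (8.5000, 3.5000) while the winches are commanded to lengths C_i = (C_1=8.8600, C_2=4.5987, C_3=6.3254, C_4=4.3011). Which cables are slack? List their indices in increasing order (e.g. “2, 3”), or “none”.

2, 3

cable 1: √((-8.5000)²+(2.5000)²)=8.8600, C_1=8.8600: taut
cable 2: √((3.5000)²+(2.5000)²)=4.3012, C_2=4.5987: slack
cable 3: √((3.5000)²+(-3.5000)²)=4.9497, C_3=6.3254: slack
cable 4: √((-2.5000)²+(-3.5000)²)=4.3012, C_4=4.3011: taut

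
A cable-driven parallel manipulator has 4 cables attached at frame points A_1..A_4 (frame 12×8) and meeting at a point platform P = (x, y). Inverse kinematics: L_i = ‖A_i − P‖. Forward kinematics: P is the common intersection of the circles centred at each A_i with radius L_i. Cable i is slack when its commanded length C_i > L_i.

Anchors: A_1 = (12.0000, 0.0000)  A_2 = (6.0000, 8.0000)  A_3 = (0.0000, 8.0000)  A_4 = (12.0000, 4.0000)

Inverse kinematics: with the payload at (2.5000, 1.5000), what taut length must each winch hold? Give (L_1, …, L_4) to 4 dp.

L_1 = √((12.0000−2.5000)² + (0.0000−1.5000)²) = 9.6177
L_2 = √((6.0000−2.5000)² + (8.0000−1.5000)²) = 7.3824
L_3 = √((0.0000−2.5000)² + (8.0000−1.5000)²) = 6.9642
L_4 = √((12.0000−2.5000)² + (4.0000−1.5000)²) = 9.8234

(9.6177, 7.3824, 6.9642, 9.8234)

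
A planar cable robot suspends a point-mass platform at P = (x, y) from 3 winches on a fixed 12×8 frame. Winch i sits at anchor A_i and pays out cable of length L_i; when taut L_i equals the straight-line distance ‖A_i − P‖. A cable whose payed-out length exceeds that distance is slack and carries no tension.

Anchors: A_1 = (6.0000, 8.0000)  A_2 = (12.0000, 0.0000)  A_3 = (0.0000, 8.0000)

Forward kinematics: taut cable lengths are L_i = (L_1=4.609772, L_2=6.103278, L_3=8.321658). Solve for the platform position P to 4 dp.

expand ‖A_i−P‖²=L_i² and subtract eq 1 (c_i ≔ ‖A_i‖²−L_i²)
c_1 = 36.0000+64.0000−21.2500 = 78.7500
eq1−eq2 → [-12.0000  16.0000]·P = -28.0000
eq1−eq3 → [12.0000  0.0000]·P = 84.0000
2×2 solve → P = (7.0000, 3.5000)

(7.0000, 3.5000)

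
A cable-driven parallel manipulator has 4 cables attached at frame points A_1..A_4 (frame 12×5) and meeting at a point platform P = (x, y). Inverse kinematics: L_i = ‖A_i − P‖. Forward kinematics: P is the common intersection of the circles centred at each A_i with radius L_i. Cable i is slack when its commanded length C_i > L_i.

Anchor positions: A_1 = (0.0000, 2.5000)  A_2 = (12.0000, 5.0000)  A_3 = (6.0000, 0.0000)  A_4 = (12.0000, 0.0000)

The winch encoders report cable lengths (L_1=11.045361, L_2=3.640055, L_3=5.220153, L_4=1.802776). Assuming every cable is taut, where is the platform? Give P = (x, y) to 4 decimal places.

each cable: (A_i−P)·(A_i−P) = L_i²; let k_i = ‖A_i‖²−L_i²
k_1 = 0.0000+6.2500−122.0000 = -115.7500
row 1: -24.0000x − 5.0000y = -271.5000  (k_2=155.7500)
row 2: -12.0000x + 5.0000y = -124.5000  (k_3=8.7500)
row 3: -24.0000x + 5.0000y = -256.5000  (k_4=140.7500)
Cramer on rows 1–2 → x = 11.0000, y = 1.5000
check cable 4: ‖A_4−P‖² = 3.2500 ≈ L_4² = 3.2500 ✓

(11.0000, 1.5000)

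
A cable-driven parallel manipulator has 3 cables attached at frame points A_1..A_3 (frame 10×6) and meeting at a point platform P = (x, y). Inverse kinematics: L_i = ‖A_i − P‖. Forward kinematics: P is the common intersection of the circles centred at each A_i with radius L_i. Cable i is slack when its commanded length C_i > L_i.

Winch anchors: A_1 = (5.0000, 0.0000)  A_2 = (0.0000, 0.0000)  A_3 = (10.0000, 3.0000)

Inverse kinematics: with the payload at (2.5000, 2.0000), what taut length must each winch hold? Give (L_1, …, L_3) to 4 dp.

L_1: Δ = A_1−P = (2.5000, -2.0000) → ‖Δ‖ = √10.2500 = 3.2016
L_2: Δ = A_2−P = (-2.5000, -2.0000) → ‖Δ‖ = √10.2500 = 3.2016
L_3: Δ = A_3−P = (7.5000, 1.0000) → ‖Δ‖ = √57.2500 = 7.5664

(3.2016, 3.2016, 7.5664)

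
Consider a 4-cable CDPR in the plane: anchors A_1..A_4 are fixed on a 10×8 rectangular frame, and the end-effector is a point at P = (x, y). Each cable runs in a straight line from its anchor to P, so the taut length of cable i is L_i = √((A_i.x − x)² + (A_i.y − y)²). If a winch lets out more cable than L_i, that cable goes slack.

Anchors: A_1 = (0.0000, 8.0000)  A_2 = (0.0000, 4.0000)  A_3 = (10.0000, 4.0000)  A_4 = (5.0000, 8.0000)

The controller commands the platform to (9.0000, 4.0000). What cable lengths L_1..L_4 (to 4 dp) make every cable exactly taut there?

L_1 = √((0.0000−9.0000)² + (8.0000−4.0000)²) = 9.8489
L_2 = √((0.0000−9.0000)² + (4.0000−4.0000)²) = 9.0000
L_3 = √((10.0000−9.0000)² + (4.0000−4.0000)²) = 1.0000
L_4 = √((5.0000−9.0000)² + (8.0000−4.0000)²) = 5.6569

(9.8489, 9.0000, 1.0000, 5.6569)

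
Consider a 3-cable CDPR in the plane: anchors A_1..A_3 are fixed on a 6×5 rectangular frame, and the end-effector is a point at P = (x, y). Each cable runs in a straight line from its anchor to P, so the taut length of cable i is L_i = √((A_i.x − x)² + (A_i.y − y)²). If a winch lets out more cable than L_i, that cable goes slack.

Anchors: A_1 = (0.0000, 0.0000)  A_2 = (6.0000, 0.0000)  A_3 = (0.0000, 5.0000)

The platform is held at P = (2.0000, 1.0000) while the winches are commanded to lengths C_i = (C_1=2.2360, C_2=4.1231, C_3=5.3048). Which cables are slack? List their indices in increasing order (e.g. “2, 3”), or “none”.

i=1: geometric 2.2361 vs commanded 2.2360 ⇒ taut
i=2: geometric 4.1231 vs commanded 4.1231 ⇒ taut
i=3: geometric 4.4721 vs commanded 5.3048 ⇒ slack

3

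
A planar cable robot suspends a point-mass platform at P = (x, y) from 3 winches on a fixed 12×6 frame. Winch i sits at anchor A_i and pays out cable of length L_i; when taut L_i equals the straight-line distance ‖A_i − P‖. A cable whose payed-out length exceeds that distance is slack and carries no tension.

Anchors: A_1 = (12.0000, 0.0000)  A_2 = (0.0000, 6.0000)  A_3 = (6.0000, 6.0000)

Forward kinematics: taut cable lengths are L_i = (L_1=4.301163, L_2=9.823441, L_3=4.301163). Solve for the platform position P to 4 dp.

circle eqns → linear via eq_j − eq_1; set k_j = A_j·A_j − L_j²
k_1 = 144.0000+0.0000−18.5000 = 125.5000
24.0000·x − 12.0000·y = k_1−k_2 = 186.0000
12.0000·x − 12.0000·y = k_1−k_3 = 72.0000
solve first two rows → x=9.5000, y=3.5000

(9.5000, 3.5000)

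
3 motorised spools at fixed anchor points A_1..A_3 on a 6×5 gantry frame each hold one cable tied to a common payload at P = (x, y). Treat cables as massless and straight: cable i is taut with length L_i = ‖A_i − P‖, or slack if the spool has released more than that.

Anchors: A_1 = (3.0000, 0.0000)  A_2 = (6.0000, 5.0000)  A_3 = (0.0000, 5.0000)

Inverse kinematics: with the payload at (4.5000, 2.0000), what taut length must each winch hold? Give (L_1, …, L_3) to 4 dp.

L_1 = √((3.0000−4.5000)² + (0.0000−2.0000)²) = 2.5000
L_2 = √((6.0000−4.5000)² + (5.0000−2.0000)²) = 3.3541
L_3 = √((0.0000−4.5000)² + (5.0000−2.0000)²) = 5.4083

(2.5000, 3.3541, 5.4083)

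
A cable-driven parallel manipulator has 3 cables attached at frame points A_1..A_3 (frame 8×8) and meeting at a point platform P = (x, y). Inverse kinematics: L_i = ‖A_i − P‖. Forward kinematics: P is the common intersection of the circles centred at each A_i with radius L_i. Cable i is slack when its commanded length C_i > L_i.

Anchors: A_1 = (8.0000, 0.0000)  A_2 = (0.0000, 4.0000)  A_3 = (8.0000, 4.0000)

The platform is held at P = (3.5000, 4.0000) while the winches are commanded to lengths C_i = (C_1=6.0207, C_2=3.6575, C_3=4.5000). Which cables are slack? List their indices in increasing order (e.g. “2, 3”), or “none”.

2

cable 1: L_1 = ‖A_1−P‖ = 6.0208;  C_1 = 6.0207 → taut
cable 2: L_2 = ‖A_2−P‖ = 3.5000;  C_2 = 3.6575 → slack
cable 3: L_3 = ‖A_3−P‖ = 4.5000;  C_3 = 4.5000 → taut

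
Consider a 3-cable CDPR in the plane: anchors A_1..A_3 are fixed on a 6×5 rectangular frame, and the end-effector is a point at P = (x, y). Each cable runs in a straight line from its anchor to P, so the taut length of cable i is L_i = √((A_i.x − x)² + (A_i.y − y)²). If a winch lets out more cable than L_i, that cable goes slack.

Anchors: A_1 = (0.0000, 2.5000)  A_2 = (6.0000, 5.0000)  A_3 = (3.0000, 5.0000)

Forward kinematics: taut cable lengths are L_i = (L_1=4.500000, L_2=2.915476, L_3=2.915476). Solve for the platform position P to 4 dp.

(4.5000, 2.5000)

each cable: (A_i−P)·(A_i−P) = L_i²; let k_i = ‖A_i‖²−L_i²
k_1 = 0.0000+6.2500−20.2500 = -14.0000
row 1: -12.0000x − 5.0000y = -66.5000  (k_2=52.5000)
row 2: -6.0000x − 5.0000y = -39.5000  (k_3=25.5000)
Cramer on rows 1–2 → x = 4.5000, y = 2.5000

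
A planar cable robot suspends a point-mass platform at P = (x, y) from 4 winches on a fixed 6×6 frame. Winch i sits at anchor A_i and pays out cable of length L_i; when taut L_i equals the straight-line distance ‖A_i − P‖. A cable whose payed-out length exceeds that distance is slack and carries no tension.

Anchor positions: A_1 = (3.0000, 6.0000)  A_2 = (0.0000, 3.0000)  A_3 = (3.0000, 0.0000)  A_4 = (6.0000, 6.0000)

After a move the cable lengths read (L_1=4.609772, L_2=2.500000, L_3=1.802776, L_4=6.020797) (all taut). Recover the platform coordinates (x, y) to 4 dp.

(2.0000, 1.5000)

each cable: (A_i−P)·(A_i−P) = L_i²; let c_i = ‖A_i‖²−L_i²
c_1 = 9.0000+36.0000−21.2500 = 23.7500
row 1: 6.0000x + 6.0000y = 21.0000  (c_2=2.7500)
row 2: 0.0000x + 12.0000y = 18.0000  (c_3=5.7500)
row 3: -6.0000x + 0.0000y = -12.0000  (c_4=35.7500)
Cramer on rows 1–2 → x = 2.0000, y = 1.5000
check cable 4: ‖A_4−P‖² = 36.2500 ≈ L_4² = 36.2500 ✓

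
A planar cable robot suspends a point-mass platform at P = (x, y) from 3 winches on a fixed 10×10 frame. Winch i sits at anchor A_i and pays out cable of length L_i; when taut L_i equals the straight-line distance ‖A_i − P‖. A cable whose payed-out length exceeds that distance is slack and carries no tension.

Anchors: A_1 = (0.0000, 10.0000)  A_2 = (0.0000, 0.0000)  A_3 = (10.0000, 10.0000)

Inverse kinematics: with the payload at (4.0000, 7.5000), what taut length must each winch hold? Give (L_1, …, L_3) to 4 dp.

(4.7170, 8.5000, 6.5000)

L_1: Δ = A_1−P = (-4.0000, 2.5000) → ‖Δ‖ = √22.2500 = 4.7170
L_2: Δ = A_2−P = (-4.0000, -7.5000) → ‖Δ‖ = √72.2500 = 8.5000
L_3: Δ = A_3−P = (6.0000, 2.5000) → ‖Δ‖ = √42.2500 = 6.5000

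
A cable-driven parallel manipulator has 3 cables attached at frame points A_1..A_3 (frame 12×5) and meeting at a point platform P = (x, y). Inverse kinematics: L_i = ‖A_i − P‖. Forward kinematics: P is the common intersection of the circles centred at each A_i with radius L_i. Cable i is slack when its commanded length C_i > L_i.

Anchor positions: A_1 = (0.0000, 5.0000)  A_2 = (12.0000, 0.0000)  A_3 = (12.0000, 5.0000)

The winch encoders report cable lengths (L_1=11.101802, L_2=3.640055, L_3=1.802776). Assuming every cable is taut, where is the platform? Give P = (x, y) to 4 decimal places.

expand ‖A_i−P‖²=L_i² and subtract eq 1 (q_i ≔ ‖A_i‖²−L_i²)
q_1 = 0.0000+25.0000−123.2500 = -98.2500
eq1−eq2 → [-24.0000  10.0000]·P = -229.0000
eq1−eq3 → [-24.0000  0.0000]·P = -264.0000
2×2 solve → P = (11.0000, 3.5000)

(11.0000, 3.5000)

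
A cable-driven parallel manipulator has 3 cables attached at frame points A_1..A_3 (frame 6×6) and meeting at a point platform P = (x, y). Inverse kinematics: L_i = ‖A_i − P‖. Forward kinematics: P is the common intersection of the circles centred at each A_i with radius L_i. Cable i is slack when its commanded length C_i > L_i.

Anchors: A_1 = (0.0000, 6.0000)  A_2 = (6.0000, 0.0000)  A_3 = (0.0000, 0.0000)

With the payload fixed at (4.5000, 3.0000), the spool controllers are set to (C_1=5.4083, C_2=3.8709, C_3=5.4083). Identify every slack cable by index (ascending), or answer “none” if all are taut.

2

cable 1: L_1 = ‖A_1−P‖ = 5.4083;  C_1 = 5.4083 → taut
cable 2: L_2 = ‖A_2−P‖ = 3.3541;  C_2 = 3.8709 → slack
cable 3: L_3 = ‖A_3−P‖ = 5.4083;  C_3 = 5.4083 → taut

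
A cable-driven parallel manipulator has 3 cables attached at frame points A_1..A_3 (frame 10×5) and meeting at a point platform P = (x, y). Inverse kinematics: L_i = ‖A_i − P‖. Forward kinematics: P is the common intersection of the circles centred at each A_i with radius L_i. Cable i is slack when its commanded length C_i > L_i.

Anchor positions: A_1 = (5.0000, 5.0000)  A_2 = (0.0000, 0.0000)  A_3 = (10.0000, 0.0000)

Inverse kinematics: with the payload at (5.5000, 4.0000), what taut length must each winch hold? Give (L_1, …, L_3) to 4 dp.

L_1 = √((5.0000−5.5000)² + (5.0000−4.0000)²) = 1.1180
L_2 = √((0.0000−5.5000)² + (0.0000−4.0000)²) = 6.8007
L_3 = √((10.0000−5.5000)² + (0.0000−4.0000)²) = 6.0208

(1.1180, 6.8007, 6.0208)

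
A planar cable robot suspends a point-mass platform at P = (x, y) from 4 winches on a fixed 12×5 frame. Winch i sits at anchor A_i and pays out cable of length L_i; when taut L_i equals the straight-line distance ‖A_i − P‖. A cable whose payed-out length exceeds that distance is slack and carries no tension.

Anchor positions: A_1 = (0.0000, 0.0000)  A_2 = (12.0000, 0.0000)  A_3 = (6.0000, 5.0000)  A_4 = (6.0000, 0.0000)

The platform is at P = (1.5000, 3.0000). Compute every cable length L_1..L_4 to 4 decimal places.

L_1: Δ = A_1−P = (-1.5000, -3.0000) → ‖Δ‖ = √11.2500 = 3.3541
L_2: Δ = A_2−P = (10.5000, -3.0000) → ‖Δ‖ = √119.2500 = 10.9202
L_3: Δ = A_3−P = (4.5000, 2.0000) → ‖Δ‖ = √24.2500 = 4.9244
L_4: Δ = A_4−P = (4.5000, -3.0000) → ‖Δ‖ = √29.2500 = 5.4083

(3.3541, 10.9202, 4.9244, 5.4083)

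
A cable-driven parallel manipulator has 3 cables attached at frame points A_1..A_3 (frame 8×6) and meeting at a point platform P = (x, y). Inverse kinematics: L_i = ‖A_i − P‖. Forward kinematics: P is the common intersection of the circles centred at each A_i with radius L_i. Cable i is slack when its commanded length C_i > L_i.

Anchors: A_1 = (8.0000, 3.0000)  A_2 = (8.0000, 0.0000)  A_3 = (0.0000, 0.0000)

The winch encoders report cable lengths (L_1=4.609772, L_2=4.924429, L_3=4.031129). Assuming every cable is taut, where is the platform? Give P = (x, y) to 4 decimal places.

each cable: (A_i−P)·(A_i−P) = L_i²; let c_i = ‖A_i‖²−L_i²
c_1 = 64.0000+9.0000−21.2500 = 51.7500
row 1: 0.0000x + 6.0000y = 12.0000  (c_2=39.7500)
row 2: 16.0000x + 6.0000y = 68.0000  (c_3=-16.2500)
Cramer on rows 1–2 → x = 3.5000, y = 2.0000

(3.5000, 2.0000)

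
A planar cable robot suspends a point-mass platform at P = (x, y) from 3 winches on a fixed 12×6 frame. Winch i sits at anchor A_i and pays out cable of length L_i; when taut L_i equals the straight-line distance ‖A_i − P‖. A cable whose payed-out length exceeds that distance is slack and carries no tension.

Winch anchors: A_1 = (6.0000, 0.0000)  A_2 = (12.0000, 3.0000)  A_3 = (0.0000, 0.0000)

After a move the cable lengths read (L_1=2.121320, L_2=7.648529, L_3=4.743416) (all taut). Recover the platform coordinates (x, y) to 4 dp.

(4.5000, 1.5000)

circle eqns → linear via eq_j − eq_1; set k_j = A_j·A_j − L_j²
k_1 = 36.0000+0.0000−4.5000 = 31.5000
-12.0000·x − 6.0000·y = k_1−k_2 = -63.0000
12.0000·x + 0.0000·y = k_1−k_3 = 54.0000
solve first two rows → x=4.5000, y=1.5000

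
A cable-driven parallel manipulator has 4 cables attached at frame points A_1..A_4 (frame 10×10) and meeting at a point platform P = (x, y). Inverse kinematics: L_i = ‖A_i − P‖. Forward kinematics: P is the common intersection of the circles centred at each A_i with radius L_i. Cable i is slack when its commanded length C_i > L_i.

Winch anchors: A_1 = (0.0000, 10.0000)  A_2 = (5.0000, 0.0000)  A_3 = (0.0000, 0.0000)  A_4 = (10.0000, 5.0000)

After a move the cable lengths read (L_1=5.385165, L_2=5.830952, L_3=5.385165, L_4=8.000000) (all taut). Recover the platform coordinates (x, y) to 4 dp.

(2.0000, 5.0000)

circle eqns → linear via eq_j − eq_1; set c_j = A_j·A_j − L_j²
c_1 = 0.0000+100.0000−29.0000 = 71.0000
-10.0000·x + 20.0000·y = c_1−c_2 = 80.0000
0.0000·x + 20.0000·y = c_1−c_3 = 100.0000
-20.0000·x + 10.0000·y = c_1−c_4 = 10.0000
solve first two rows → x=2.0000, y=5.0000
check cable 4: ‖A_4−P‖² = 64.0000 ≈ L_4² = 64.0000 ✓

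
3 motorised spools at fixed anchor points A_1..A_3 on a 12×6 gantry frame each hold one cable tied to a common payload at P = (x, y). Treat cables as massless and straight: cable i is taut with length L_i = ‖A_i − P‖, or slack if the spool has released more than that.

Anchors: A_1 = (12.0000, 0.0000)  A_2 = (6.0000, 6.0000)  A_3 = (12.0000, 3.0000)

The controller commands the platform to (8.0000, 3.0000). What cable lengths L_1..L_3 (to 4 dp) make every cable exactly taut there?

L_1 = √((12.0000−8.0000)² + (0.0000−3.0000)²) = 5.0000
L_2 = √((6.0000−8.0000)² + (6.0000−3.0000)²) = 3.6056
L_3 = √((12.0000−8.0000)² + (3.0000−3.0000)²) = 4.0000

(5.0000, 3.6056, 4.0000)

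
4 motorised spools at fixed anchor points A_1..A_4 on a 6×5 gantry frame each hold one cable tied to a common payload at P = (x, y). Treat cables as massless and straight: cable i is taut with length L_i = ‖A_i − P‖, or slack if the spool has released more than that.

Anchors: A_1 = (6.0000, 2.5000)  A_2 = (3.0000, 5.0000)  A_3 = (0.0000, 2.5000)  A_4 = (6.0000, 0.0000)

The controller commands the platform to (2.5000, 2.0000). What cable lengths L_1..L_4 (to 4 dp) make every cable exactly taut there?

(3.5355, 3.0414, 2.5495, 4.0311)

L_1 = √((6.0000−2.5000)² + (2.5000−2.0000)²) = 3.5355
L_2 = √((3.0000−2.5000)² + (5.0000−2.0000)²) = 3.0414
L_3 = √((0.0000−2.5000)² + (2.5000−2.0000)²) = 2.5495
L_4 = √((6.0000−2.5000)² + (0.0000−2.0000)²) = 4.0311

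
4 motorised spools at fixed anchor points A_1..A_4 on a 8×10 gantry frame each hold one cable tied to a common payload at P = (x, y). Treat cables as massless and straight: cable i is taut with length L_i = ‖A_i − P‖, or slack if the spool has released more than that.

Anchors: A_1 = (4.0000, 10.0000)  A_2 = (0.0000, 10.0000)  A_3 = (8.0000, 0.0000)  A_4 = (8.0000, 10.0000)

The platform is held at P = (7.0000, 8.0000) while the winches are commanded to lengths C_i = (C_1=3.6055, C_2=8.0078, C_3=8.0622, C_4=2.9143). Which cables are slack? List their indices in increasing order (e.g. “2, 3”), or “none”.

cable 1: √((-3.0000)²+(2.0000)²)=3.6056, C_1=3.6055: taut
cable 2: √((-7.0000)²+(2.0000)²)=7.2801, C_2=8.0078: slack
cable 3: √((1.0000)²+(-8.0000)²)=8.0623, C_3=8.0622: taut
cable 4: √((1.0000)²+(2.0000)²)=2.2361, C_4=2.9143: slack

2, 4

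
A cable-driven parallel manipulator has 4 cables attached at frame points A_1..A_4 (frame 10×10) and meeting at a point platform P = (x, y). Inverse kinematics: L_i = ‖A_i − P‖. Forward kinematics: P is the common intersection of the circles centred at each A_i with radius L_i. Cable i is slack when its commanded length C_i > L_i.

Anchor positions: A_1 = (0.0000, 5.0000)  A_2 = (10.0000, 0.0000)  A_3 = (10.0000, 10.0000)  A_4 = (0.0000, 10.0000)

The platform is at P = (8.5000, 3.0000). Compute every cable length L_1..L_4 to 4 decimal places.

cable 1: Δx=-8.5000, Δy=2.0000; L_1 = √(Δx²+Δy²) = 8.7321
cable 2: Δx=1.5000, Δy=-3.0000; L_2 = √(Δx²+Δy²) = 3.3541
cable 3: Δx=1.5000, Δy=7.0000; L_3 = √(Δx²+Δy²) = 7.1589
cable 4: Δx=-8.5000, Δy=7.0000; L_4 = √(Δx²+Δy²) = 11.0114

(8.7321, 3.3541, 7.1589, 11.0114)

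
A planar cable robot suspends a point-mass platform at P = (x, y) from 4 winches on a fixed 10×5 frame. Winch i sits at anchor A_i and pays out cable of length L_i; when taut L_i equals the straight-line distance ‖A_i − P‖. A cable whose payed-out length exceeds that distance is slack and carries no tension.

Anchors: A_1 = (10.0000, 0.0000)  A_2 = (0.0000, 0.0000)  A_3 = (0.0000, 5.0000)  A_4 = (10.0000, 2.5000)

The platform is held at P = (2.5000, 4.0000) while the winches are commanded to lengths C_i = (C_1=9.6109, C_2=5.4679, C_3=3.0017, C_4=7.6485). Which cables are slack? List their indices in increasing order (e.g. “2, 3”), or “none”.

1, 2, 3

cable 1: √((7.5000)²+(-4.0000)²)=8.5000, C_1=9.6109: slack
cable 2: √((-2.5000)²+(-4.0000)²)=4.7170, C_2=5.4679: slack
cable 3: √((-2.5000)²+(1.0000)²)=2.6926, C_3=3.0017: slack
cable 4: √((7.5000)²+(-1.5000)²)=7.6485, C_4=7.6485: taut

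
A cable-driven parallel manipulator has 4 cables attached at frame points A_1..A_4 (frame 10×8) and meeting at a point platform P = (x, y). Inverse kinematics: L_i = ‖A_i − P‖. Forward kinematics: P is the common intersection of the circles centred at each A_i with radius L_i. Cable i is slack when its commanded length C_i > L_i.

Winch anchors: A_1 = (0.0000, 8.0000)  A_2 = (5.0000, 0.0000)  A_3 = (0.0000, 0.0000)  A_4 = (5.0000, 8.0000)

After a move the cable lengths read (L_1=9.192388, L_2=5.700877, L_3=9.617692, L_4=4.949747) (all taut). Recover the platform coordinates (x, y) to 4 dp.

(8.5000, 4.5000)

expand ‖A_i−P‖²=L_i² and subtract eq 1 (q_i ≔ ‖A_i‖²−L_i²)
q_1 = 0.0000+64.0000−84.5000 = -20.5000
eq1−eq2 → [-10.0000  16.0000]·P = -13.0000
eq1−eq3 → [0.0000  16.0000]·P = 72.0000
eq1−eq4 → [-10.0000  0.0000]·P = -85.0000
2×2 solve → P = (8.5000, 4.5000)
check cable 4: ‖A_4−P‖² = 24.5000 ≈ L_4² = 24.5000 ✓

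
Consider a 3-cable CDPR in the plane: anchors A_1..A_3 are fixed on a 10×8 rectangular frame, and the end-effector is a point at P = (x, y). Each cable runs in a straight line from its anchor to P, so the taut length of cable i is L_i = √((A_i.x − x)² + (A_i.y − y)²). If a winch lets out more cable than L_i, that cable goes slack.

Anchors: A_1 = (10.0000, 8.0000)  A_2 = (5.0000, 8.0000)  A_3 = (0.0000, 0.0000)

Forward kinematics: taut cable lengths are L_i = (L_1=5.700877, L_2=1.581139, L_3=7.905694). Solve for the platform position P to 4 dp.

circle eqns → linear via eq_j − eq_1; set c_j = A_j·A_j − L_j²
c_1 = 100.0000+64.0000−32.5000 = 131.5000
10.0000·x + 0.0000·y = c_1−c_2 = 45.0000
20.0000·x + 16.0000·y = c_1−c_3 = 194.0000
solve first two rows → x=4.5000, y=6.5000

(4.5000, 6.5000)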